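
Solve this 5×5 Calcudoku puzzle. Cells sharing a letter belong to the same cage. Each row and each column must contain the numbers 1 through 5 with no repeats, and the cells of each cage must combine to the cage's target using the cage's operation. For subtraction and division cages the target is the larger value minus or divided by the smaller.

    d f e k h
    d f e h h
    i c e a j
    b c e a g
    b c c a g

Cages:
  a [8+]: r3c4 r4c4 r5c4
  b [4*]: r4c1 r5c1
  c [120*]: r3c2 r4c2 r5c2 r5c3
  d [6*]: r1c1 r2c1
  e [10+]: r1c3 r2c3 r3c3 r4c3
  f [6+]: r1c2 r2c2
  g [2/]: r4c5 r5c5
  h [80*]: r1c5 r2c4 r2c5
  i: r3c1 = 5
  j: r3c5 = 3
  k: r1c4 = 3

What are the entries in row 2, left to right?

3 1 2 4 5

Cage k is given, so r1c4 = 3.
Cage h needs product 80, leaving r1c5 = 4.
Cage h has product 80, so r2c4 = 4.
Cage h has product 80, leaving r2c5 = 5.
I is a freebie, which forces r3c1 = 5.
J is a freebie, so r3c5 = 3.
Row 1 now contains 3, so r1c1 = 2.
Cage f's pair has sum 6, which forces r1c2 = 5.
2 is placed in row 1; hence r1c3 = 1.
The two cells of cage d must have product 6; hence r2c1 = 3.
The two cells of cage f must have sum 6, so r2c2 = 1.
Row 2 already has 3; hence r2c3 = 2.
2 is placed in column 3, leaving r3c3 = 4.
4 is placed in column 3, which forces r4c3 = 3.
Column 3 now contains 3; hence r5c3 = 5.
Row 3 already has 4, which forces r3c2 = 2.
Row 3 already has 2, which forces r3c4 = 1.
Cage c needs product 120, so r4c2 = 4.
Cage a needs sum 8, leaving r4c4 = 5.
Cage c needs product 120, so r5c2 = 3.
Column 4 now contains 1, so r5c4 = 2.
2 is placed in row 5, leaving r5c5 = 1.
Row 4 already has 4, which forces r4c1 = 1.
Column 5 already has 1, leaving r4c5 = 2.
Row 5 already has 1; hence r5c1 = 4.
Completed grid: 2 5 1 3 4 / 3 1 2 4 5 / 5 2 4 1 3 / 1 4 3 5 2 / 4 3 5 2 1.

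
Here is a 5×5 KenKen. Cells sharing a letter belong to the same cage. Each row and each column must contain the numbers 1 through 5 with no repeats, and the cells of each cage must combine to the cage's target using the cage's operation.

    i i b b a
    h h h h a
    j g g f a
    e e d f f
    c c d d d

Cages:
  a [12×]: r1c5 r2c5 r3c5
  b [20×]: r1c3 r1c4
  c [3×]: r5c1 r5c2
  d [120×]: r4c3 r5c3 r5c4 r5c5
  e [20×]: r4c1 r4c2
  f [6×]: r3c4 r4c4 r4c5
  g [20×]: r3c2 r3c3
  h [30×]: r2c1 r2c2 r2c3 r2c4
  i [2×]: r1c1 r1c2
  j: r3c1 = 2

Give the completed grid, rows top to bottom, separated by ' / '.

Cage j is a single given cell; hence r3c1 = 2.
2 is placed in column 1, so r1c1 = 1.
Cage i needs two cells with product 2, leaving r1c2 = 2.
1 is placed in column 1, so r5c1 = 3.
Row 5 now contains 3, leaving r5c2 = 1.
3 is placed in column 1; hence r2c1 = 5.
Cage h needs product 30, so r2c2 = 3.
Column 1 now contains 5; hence r4c1 = 4.
Row 4 already has 4, leaving r4c2 = 5.
The 4 cells of cage d must have product 120, so r4c3 = 3.
Column 2 already has 5, which forces r3c2 = 4.
The two cells of cage g must have product 20, which forces r3c3 = 5.
Cage f has product 6; hence r3c4 = 3.
Row 3 now contains 3, so r3c5 = 1.
Column 5 already has 1; hence r4c5 = 2.
Column 3 already has 5; hence r1c3 = 4.
The two cells of cage b must have product 20, so r1c4 = 5.
The 3 cells of cage a must have product 12, leaving r1c5 = 3.
Column 5 already has 1, so r2c5 = 4.
Row 4 already has 2, so r4c4 = 1.
Column 3 already has 4, which forces r5c3 = 2.
Row 5 now contains 2, so r5c4 = 4.
Column 5 now contains 4, which forces r5c5 = 5.
2 is placed in column 3, so r2c3 = 1.
1 is placed in column 4, so r2c4 = 2.

1 2 4 5 3 / 5 3 1 2 4 / 2 4 5 3 1 / 4 5 3 1 2 / 3 1 2 4 5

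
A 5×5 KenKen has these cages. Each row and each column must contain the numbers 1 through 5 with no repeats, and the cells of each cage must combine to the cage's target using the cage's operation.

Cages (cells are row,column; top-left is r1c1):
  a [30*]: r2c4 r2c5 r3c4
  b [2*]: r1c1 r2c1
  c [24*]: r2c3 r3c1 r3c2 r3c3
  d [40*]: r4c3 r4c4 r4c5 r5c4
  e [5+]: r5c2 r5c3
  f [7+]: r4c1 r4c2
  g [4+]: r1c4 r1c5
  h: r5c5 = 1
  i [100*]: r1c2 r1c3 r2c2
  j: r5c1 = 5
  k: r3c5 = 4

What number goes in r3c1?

The 3 cells of cage i must have product 100, which forces r1c2 = 4.
Cage i has product 100; hence r1c3 = 5.
The 3 cells of cage i must have product 100, which forces r2c2 = 5.
K is a freebie; hence r3c5 = 4.
Cage j is given, which forces r5c1 = 5.
Cage h is a single given cell, so r5c5 = 1.
The two cells of cage g must have sum 4, leaving r1c4 = 1.
1 is placed in column 5, leaving r1c5 = 3.
Cage c has product 24, so r2c3 = 4.
Column 5 now contains 3, leaving r2c5 = 2.
The 3 cells of cage a must have product 30, so r3c4 = 5.
Cage f's pair has sum 7, which forces r4c1 = 4.
The two cells of cage f must have sum 7, leaving r4c2 = 3.
4 is placed in row 4, so r4c4 = 2.
Column 5 now contains 2, which forces r4c5 = 5.
Column 2 now contains 3, so r5c2 = 2.
2 is placed in row 5, leaving r5c3 = 3.
2 is placed in column 4; hence r5c4 = 4.
Row 1 now contains 1, leaving r1c1 = 2.
Row 2 now contains 2, leaving r2c1 = 1.
Row 2 now contains 2, which forces r2c4 = 3.
Cage c has product 24; hence r3c1 = 3.
2 is placed in column 2, which forces r3c2 = 1.
Cage c has product 24, leaving r3c3 = 2.
Row 4 already has 2, which forces r4c3 = 1.
Filled in: 2 4 5 1 3 / 1 5 4 3 2 / 3 1 2 5 4 / 4 3 1 2 5 / 5 2 3 4 1.

3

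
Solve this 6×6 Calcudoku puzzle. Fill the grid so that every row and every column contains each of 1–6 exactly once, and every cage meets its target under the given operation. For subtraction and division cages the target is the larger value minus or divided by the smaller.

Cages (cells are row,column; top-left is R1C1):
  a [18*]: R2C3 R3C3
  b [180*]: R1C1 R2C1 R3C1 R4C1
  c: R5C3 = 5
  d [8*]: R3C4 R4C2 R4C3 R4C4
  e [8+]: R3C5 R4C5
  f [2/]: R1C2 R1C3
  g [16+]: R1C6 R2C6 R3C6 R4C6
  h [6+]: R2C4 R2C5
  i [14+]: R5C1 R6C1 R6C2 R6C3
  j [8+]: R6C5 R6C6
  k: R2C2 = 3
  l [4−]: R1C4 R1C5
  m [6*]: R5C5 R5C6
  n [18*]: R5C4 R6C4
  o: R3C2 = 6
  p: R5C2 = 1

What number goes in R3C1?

K is a freebie; hence R2C2 = 3.
Row 2 now contains 3, so R2C3 = 6.
Cage o is a single given cell; hence R3C2 = 6.
Column 3 now contains 6, leaving R3C3 = 3.
Cage d needs product 8; hence R3C4 = 1.
Cage p is given, leaving R5C2 = 1.
Cage c is given, so R5C3 = 5.
Cage d has product 8, which forces R4C3 = 1.
Row 3 needs a 4, and only R3C6 is open for it.
Row 1 needs a 3, and only R1C1 is open for it.
Column 1 already has 3, leaving R4C1 = 6.
Row 4 already has 6; hence R4C5 = 3.
Row 4 already has 6, so R4C6 = 5.
Column 5 already has 3, leaving R5C5 = 2.
2 is placed in row 5, leaving R5C6 = 3.
6 is placed in column 1, which forces R6C1 = 1.
Cage g needs sum 16; hence R1C6 = 6.
Column 6 already has 5; hence R2C6 = 1.
Column 5 already has 2; hence R3C5 = 5.
2 is placed in row 5, so R5C1 = 4.
3 is placed in row 5, so R5C4 = 6.
Cage i has sum 14, so R6C2 = 5.
Cage i needs sum 14, which forces R6C3 = 4.
The two cells of cage n must have product 18, so R6C4 = 3.
The two cells of cage j must have sum 8, leaving R6C5 = 6.
Cage j's pair has sum 8, which forces R6C6 = 2.
Cage f's pair has quotient 2; hence R1C2 = 4.
Column 3 already has 4; hence R1C3 = 2.
The two cells of cage l must have difference 4, leaving R1C4 = 5.
6 is placed in row 1, leaving R1C5 = 1.
Cage b needs product 180, which forces R2C1 = 5.
Cage h needs two cells with sum 6, leaving R2C4 = 2.
1 is placed in row 2, which forces R2C5 = 4.
Row 3 now contains 5, so R3C1 = 2.
4 is placed in column 2, which forces R4C2 = 2.
Column 4 now contains 2, leaving R4C4 = 4.
Completed grid: 3 4 2 5 1 6 / 5 3 6 2 4 1 / 2 6 3 1 5 4 / 6 2 1 4 3 5 / 4 1 5 6 2 3 / 1 5 4 3 6 2.

2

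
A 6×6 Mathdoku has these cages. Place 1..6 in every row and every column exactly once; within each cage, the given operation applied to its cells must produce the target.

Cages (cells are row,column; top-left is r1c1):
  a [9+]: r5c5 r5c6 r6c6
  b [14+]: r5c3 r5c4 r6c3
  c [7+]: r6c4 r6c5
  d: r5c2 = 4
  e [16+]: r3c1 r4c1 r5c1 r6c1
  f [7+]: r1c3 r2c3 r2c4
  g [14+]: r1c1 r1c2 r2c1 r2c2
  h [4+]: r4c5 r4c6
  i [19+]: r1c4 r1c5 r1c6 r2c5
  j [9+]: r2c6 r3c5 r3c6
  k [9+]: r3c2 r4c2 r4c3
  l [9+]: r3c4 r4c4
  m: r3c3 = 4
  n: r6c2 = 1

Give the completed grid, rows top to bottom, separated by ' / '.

2 3 1 4 6 5 / 3 6 5 1 4 2 / 5 2 4 3 1 6 / 4 5 2 6 3 1 / 1 4 6 5 2 3 / 6 1 3 2 5 4

Cage m is given; hence r3c3 = 4.
Cage d is a single given cell, so r5c2 = 4.
N is a freebie; hence r6c2 = 1.
In column 4, 1 can only go at r2c4, so r2c4 = 1.
Cage f needs sum 7; hence r1c3 = 1.
Cage f has sum 7; hence r2c3 = 5.
Column 3 now contains 1, which forces r4c3 = 2.
Cage k needs sum 9, so r3c2 = 2.
Cage k needs sum 9, which forces r4c2 = 5.
Cage b has sum 14, leaving r5c4 = 5.
In row 2, 4 can only go at r2c5, so r2c5 = 4.
In row 1, 2 can only go at r1c1, so r1c1 = 2.
The 4 cells of cage g must have sum 14, leaving r1c2 = 3.
Column 1 now contains 2, leaving r2c1 = 3.
Cage g needs sum 14, which forces r2c2 = 6.
Row 2 now contains 3, so r2c6 = 2.
In row 3, 3 can only go at r3c4, so r3c4 = 3.
Column 4 now contains 3, leaving r4c4 = 6.
Column 4 now contains 6; hence r1c4 = 4.
4 is placed in column 4, so r6c4 = 2.
The two cells of cage c must have sum 7; hence r6c5 = 5.
Column 5 now contains 5, which forces r1c5 = 6.
Cage i has sum 19; hence r1c6 = 5.
Cage e needs sum 16, which forces r3c1 = 5.
Column 5 now contains 6; hence r3c5 = 1.
Row 3 already has 1, so r3c6 = 6.
Column 5 now contains 1, leaving r4c5 = 3.
Row 4 already has 3, leaving r4c6 = 1.
Cage a has sum 9, so r5c5 = 2.
1 is placed in column 6, leaving r5c6 = 3.
6 is placed in column 6, leaving r6c6 = 4.
1 is placed in row 4, leaving r4c1 = 4.
The 4 cells of cage e must have sum 16, so r5c1 = 1.
Row 5 already has 3, leaving r5c3 = 6.
Row 6 already has 4, leaving r6c1 = 6.
Cage b has sum 14; hence r6c3 = 3.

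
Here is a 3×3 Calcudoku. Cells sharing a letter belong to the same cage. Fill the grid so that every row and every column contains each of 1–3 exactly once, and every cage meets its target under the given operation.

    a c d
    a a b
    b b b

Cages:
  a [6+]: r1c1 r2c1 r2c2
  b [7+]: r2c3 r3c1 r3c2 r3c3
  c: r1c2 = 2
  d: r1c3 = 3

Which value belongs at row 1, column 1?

1

C is a freebie, which forces r1c2 = 2.
D is a freebie, so r1c3 = 3.
Cage b needs sum 7; hence r2c3 = 1.
Column 3 already has 3, leaving r3c3 = 2.
3 is placed in row 1, so r1c1 = 1.
Cage a needs sum 6; hence r2c1 = 2.
Row 2 already has 1; hence r2c2 = 3.
Column 1 now contains 1, leaving r3c1 = 3.
Column 2 already has 3; hence r3c2 = 1.
Filled in: 1 2 3 / 2 3 1 / 3 1 2.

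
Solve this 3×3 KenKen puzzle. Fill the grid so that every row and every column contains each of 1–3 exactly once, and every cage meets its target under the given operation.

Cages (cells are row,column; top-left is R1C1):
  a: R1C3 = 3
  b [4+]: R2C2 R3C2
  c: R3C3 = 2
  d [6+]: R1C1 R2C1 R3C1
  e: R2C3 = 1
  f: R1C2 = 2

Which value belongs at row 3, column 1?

Cage f is a single given cell, leaving R1C2 = 2.
Cage a is given, which forces R1C3 = 3.
Cage e is given, which forces R2C3 = 1.
Cage c is a single given cell, leaving R3C3 = 2.
Row 1 now contains 3; hence R1C1 = 1.
Cage d needs sum 6, leaving R2C1 = 2.
Row 2 now contains 1; hence R2C2 = 3.
Cage d needs sum 6, so R3C1 = 3.
Cage b needs two cells with sum 4; hence R3C2 = 1.
Filled in: 1 2 3 / 2 3 1 / 3 1 2.

3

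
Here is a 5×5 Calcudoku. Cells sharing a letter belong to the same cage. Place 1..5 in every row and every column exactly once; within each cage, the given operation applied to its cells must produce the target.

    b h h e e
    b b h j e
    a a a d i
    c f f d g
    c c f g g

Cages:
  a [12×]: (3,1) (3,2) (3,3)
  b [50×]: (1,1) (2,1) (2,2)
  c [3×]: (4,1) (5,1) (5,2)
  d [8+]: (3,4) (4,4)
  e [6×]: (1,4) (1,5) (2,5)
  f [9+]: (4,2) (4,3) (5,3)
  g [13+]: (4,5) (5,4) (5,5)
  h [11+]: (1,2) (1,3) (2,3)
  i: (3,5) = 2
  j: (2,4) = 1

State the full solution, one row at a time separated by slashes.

Cage b needs product 50, leaving (1,1) = 5.
Cage b needs product 50, leaving (2,1) = 2.
The 3 cells of cage b must have product 50; hence (2,2) = 5.
Cage j is given, leaving (2,4) = 1.
1 is placed in row 2; hence (2,5) = 3.
Cage i is given, so (3,5) = 2.
Cage c needs product 3; hence (4,1) = 1.
Cage c needs product 3, which forces (5,1) = 3.
Cage c has product 3, leaving (5,2) = 1.
Column 5 already has 3; hence (5,5) = 5.
Cage h has sum 11; hence (1,2) = 4.
Cage h has sum 11, which forces (1,3) = 3.
Cage e has product 6, leaving (1,4) = 2.
Column 5 already has 2, which forces (1,5) = 1.
Row 2 already has 3, leaving (2,3) = 4.
3 is placed in column 1, leaving (3,1) = 4.
Cage a has product 12, leaving (3,2) = 3.
Cage a has product 12, leaving (3,3) = 1.
Row 3 already has 3, so (3,4) = 5.
Column 2 now contains 3; hence (4,2) = 2.
Row 4 already has 2; hence (4,3) = 5.
Column 4 already has 5; hence (4,4) = 3.
5 is placed in column 5, which forces (4,5) = 4.
Column 3 already has 4, so (5,3) = 2.
Row 5 already has 5, so (5,4) = 4.

5 4 3 2 1 / 2 5 4 1 3 / 4 3 1 5 2 / 1 2 5 3 4 / 3 1 2 4 5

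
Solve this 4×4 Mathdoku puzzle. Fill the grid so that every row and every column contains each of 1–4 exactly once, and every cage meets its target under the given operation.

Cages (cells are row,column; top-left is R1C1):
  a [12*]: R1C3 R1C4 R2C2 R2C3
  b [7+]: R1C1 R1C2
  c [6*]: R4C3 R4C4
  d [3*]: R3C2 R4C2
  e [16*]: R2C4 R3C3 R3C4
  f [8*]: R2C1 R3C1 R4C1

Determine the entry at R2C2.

2

In row 3, 3 can only go at R3C2, so R3C2 = 3.
Cage b needs two cells with sum 7, so R1C1 = 3.
Column 2 now contains 3, so R1C2 = 4.
Column 2 now contains 3, which forces R4C2 = 1.
Column 2 now contains 1, leaving R2C2 = 2.
Cage a has product 12, so R2C3 = 3.
Row 2 already has 2, which forces R2C4 = 4.
Column 4 now contains 4, so R3C4 = 1.
Column 3 now contains 3, leaving R4C3 = 2.
Row 4 already has 2; hence R4C4 = 3.
Column 3 already has 2, leaving R1C3 = 1.
1 is placed in column 4, leaving R1C4 = 2.
Row 2 already has 4, which forces R2C1 = 1.
The 3 cells of cage f must have product 8; hence R3C1 = 2.
Column 3 already has 2, so R3C3 = 4.
Row 4 already has 2, leaving R4C1 = 4.
Completed grid: 3 4 1 2 / 1 2 3 4 / 2 3 4 1 / 4 1 2 3.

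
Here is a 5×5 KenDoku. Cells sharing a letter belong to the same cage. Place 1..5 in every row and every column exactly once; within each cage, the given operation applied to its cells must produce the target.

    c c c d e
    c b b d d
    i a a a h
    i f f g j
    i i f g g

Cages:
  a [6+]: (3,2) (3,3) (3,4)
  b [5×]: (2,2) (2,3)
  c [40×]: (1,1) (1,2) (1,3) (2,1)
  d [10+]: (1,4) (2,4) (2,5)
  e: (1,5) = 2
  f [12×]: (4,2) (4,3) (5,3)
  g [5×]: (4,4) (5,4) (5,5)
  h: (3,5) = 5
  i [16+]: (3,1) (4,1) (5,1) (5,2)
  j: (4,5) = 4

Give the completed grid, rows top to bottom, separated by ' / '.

Cage e is given, so (1,5) = 2.
Cage h is given, so (3,5) = 5.
Cage g needs product 5, which forces (4,4) = 1.
J is a freebie, leaving (4,5) = 4.
The 3 cells of cage g must have product 5, so (5,4) = 5.
The 3 cells of cage g must have product 5, which forces (5,5) = 1.
Cage d has sum 10; hence (1,4) = 3.
The 4 cells of cage c must have product 40, leaving (2,1) = 2.
Cage d has sum 10, which forces (2,4) = 4.
Column 5 now contains 1, leaving (2,5) = 3.
The 4 cells of cage i must have sum 16, which forces (3,1) = 4.
Column 4 already has 3, so (3,4) = 2.
Cage i needs sum 16, leaving (4,1) = 5.
Cage f needs product 12, so (4,2) = 2.
Row 4 already has 4, so (4,3) = 3.
The 4 cells of cage i must have sum 16, which forces (5,1) = 3.
Row 5 already has 5, which forces (5,2) = 4.
Cage f has product 12, which forces (5,3) = 2.
5 is placed in column 1, which forces (1,1) = 1.
Cage c needs product 40; hence (1,2) = 5.
Cage c needs product 40, so (1,3) = 4.
Column 2 now contains 5, so (2,2) = 1.
1 is placed in row 2, which forces (2,3) = 5.
Cage a needs sum 6, so (3,2) = 3.
Column 3 now contains 3, which forces (3,3) = 1.

1 5 4 3 2 / 2 1 5 4 3 / 4 3 1 2 5 / 5 2 3 1 4 / 3 4 2 5 1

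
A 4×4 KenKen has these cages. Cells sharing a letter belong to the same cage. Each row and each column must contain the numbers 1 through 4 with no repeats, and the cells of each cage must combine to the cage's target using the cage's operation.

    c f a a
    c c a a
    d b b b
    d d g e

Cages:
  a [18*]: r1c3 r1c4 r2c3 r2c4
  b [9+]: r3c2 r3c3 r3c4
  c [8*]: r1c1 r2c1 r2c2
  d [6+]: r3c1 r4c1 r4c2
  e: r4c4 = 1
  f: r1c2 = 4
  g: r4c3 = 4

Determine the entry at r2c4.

Cage f is a single given cell, so r1c2 = 4.
G is a freebie, so r4c3 = 4.
Cage e is given, leaving r4c4 = 1.
Cage c needs product 8, which forces r2c1 = 4.
Cage d has sum 6; hence r3c1 = 1.
The 3 cells of cage b must have sum 9, which forces r3c4 = 4.
Column 1 now contains 1, leaving r1c1 = 2.
Row 1 now contains 2, which forces r1c4 = 3.
Cage c needs product 8, so r2c2 = 1.
1 is placed in row 2, leaving r2c3 = 3.
Column 4 already has 3; hence r2c4 = 2.
Column 3 now contains 3, so r3c3 = 2.
Column 1 already has 2; hence r4c1 = 3.
3 is placed in row 4; hence r4c2 = 2.
3 is placed in row 1, leaving r1c3 = 1.
Row 3 now contains 2, which forces r3c2 = 3.
Filled in: 2 4 1 3 / 4 1 3 2 / 1 3 2 4 / 3 2 4 1.

2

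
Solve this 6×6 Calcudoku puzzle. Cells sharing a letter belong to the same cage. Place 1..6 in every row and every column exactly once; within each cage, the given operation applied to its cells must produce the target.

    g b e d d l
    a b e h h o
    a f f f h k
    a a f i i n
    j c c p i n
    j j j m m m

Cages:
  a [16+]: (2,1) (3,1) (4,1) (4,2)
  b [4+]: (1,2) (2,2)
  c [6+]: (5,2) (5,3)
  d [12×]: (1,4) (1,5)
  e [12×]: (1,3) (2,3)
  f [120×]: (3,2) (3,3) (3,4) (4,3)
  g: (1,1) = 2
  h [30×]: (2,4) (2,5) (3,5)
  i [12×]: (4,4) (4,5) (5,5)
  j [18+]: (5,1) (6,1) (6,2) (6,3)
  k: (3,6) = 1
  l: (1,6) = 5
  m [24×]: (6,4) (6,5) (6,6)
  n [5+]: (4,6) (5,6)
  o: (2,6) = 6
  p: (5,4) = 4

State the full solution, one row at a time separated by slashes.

2 1 6 3 4 5 / 4 3 2 1 5 6 / 3 2 4 5 6 1 / 5 4 3 6 1 2 / 6 5 1 4 2 3 / 1 6 5 2 3 4

Cage g is given, so (1,1) = 2.
Cage l is given; hence (1,6) = 5.
O is a freebie; hence (2,6) = 6.
K is a freebie, which forces (3,6) = 1.
P is a freebie, so (5,4) = 4.
Cage d's pair has product 12; hence (1,4) = 3.
The two cells of cage d must have product 12, so (1,5) = 4.
Row 1 now contains 3, so (1,2) = 1.
4 is placed in row 1, which forces (1,3) = 6.
The two cells of cage b must have sum 4; hence (2,2) = 3.
Cage e needs two cells with product 12; hence (2,3) = 2.
1 is placed in column 2, leaving (5,2) = 5.
Row 5 already has 5, which forces (5,3) = 1.
The 3 cells of cage m must have product 24, leaving (6,6) = 4.
The 3 cells of cage h must have product 30, so (3,5) = 6.
Cage j needs sum 18, so (5,1) = 6.
Column 5 now contains 6, so (5,5) = 2.
Row 5 already has 2, leaving (5,6) = 3.
The 4 cells of cage j must have sum 18, so (6,1) = 1.
The 4 cells of cage j must have sum 18, leaving (6,2) = 6.
The 4 cells of cage j must have sum 18, which forces (6,3) = 5.
Row 6 already has 6, so (6,4) = 2.
Row 6 now contains 1, which forces (6,5) = 3.
Cage f has product 120, which forces (3,2) = 2.
Column 4 now contains 2; hence (3,4) = 5.
The 4 cells of cage a must have sum 16, which forces (4,2) = 4.
Row 4 now contains 4, which forces (4,3) = 3.
The 3 cells of cage i must have product 12, so (4,4) = 6.
Column 5 already has 3, so (4,5) = 1.
3 is placed in column 6, which forces (4,6) = 2.
Cage a needs sum 16, so (2,1) = 4.
Column 4 already has 5; hence (2,4) = 1.
Column 5 now contains 1, which forces (2,5) = 5.
Cage a has sum 16, which forces (3,1) = 3.
Column 3 already has 3, leaving (3,3) = 4.
3 is placed in row 4, so (4,1) = 5.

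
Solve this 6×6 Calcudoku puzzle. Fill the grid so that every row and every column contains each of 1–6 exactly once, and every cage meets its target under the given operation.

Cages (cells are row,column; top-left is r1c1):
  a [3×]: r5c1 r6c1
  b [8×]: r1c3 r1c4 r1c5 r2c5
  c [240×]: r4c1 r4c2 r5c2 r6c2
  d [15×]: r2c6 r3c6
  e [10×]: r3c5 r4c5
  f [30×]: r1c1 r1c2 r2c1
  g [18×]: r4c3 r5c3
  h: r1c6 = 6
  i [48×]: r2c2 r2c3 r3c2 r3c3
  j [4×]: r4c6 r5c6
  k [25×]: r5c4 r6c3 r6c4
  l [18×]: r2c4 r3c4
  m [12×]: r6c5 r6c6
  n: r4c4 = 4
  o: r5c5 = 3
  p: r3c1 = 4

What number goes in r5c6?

4

H is a freebie; hence r1c6 = 6.
Cage b needs product 8, so r2c5 = 1.
P is a freebie, which forces r3c1 = 4.
Cage n is a single given cell, so r4c4 = 4.
Row 4 already has 4, leaving r4c6 = 1.
The 3 cells of cage k must have product 25, which forces r5c4 = 5.
Cage o is given, so r5c5 = 3.
Column 6 now contains 1, leaving r5c6 = 4.
Cage k needs product 25; hence r6c3 = 5.
Cage k needs product 25; hence r6c4 = 1.
Cage b has product 8, leaving r1c3 = 1.
Column 4 already has 1, so r1c4 = 2.
Cage b has product 8, so r1c5 = 4.
The two cells of cage g must have product 18, leaving r4c3 = 3.
Row 5 now contains 3, so r5c1 = 1.
Row 5 now contains 3; hence r5c3 = 6.
1 is placed in row 6, which forces r6c1 = 3.
The 4 cells of cage c must have product 240, which forces r6c2 = 4.
Column 5 already has 4, which forces r6c5 = 6.
Row 6 already has 3, leaving r6c6 = 2.
Column 1 now contains 3, which forces r1c1 = 5.
Cage f has product 30, which forces r1c2 = 3.
Cage f has product 30, leaving r2c1 = 2.
Row 2 already has 2, so r2c2 = 6.
The 4 cells of cage i must have product 48, leaving r2c3 = 4.
Row 2 now contains 6, which forces r2c4 = 3.
3 is placed in row 2; hence r2c6 = 5.
Column 2 now contains 3, leaving r3c2 = 1.
Column 3 already has 6, so r3c3 = 2.
Column 4 now contains 3, so r3c4 = 6.
Row 3 already has 2; hence r3c5 = 5.
Column 6 already has 5, leaving r3c6 = 3.
Column 1 now contains 5, leaving r4c1 = 6.
6 is placed in column 2, which forces r4c2 = 5.
Column 5 now contains 5, which forces r4c5 = 2.
Row 5 already has 6; hence r5c2 = 2.
Filled in: 5 3 1 2 4 6 / 2 6 4 3 1 5 / 4 1 2 6 5 3 / 6 5 3 4 2 1 / 1 2 6 5 3 4 / 3 4 5 1 6 2.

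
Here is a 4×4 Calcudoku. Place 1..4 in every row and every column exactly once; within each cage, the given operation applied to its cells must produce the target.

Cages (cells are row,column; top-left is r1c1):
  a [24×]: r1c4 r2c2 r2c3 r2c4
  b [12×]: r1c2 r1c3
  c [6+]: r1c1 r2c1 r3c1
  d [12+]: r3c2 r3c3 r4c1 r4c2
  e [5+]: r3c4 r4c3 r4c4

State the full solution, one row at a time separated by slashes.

1 3 4 2 / 2 1 3 4 / 3 4 2 1 / 4 2 1 3

Column 1 needs a 4, and only r4c1 is open for it.
In column 4, 4 can only go at r2c4, so r2c4 = 4.
Column 4 needs a 3, and only r4c4 is open for it.
The 3 cells of cage e must have sum 5, leaving r3c4 = 1.
Cage e needs sum 5, which forces r4c3 = 1.
Column 4 now contains 1, leaving r1c4 = 2.
Cage a needs product 24, which forces r2c2 = 1.
Cage a has product 24, leaving r2c3 = 3.
Cage d has sum 12; hence r3c2 = 4.
Cage d has sum 12, leaving r3c3 = 2.
Row 4 already has 1; hence r4c2 = 2.
Row 1 already has 2, which forces r1c1 = 1.
4 is placed in column 2, leaving r1c2 = 3.
3 is placed in column 3, so r1c3 = 4.
Row 2 already has 3, so r2c1 = 2.
Row 3 now contains 2, which forces r3c1 = 3.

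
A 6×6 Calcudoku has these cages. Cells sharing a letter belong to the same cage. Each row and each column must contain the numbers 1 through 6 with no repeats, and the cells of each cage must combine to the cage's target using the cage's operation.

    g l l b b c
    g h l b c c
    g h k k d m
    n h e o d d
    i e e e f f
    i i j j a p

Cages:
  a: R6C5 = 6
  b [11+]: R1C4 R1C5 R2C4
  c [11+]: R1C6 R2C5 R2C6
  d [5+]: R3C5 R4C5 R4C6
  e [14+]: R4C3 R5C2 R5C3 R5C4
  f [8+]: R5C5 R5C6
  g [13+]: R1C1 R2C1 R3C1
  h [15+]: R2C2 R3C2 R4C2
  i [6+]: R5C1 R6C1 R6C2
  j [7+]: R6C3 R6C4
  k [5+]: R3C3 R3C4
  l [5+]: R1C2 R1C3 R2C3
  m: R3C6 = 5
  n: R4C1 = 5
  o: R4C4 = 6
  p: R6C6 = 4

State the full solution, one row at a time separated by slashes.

4 2 1 5 3 6 / 6 5 2 3 4 1 / 3 6 4 1 2 5 / 5 4 3 6 1 2 / 2 1 6 4 5 3 / 1 3 5 2 6 4

M is a freebie, leaving R3C6 = 5.
Cage n is a single given cell, so R4C1 = 5.
Cage o is a single given cell, so R4C4 = 6.
Cage a is given, so R6C5 = 6.
Cage p is given, so R6C6 = 4.
Cage h needs sum 15, which forces R2C2 = 5.
Cage h needs sum 15, which forces R3C2 = 6.
Row 4 already has 6, which forces R4C2 = 4.
The only place for 6 in column 3 is R5C3.
Cage f needs two cells with sum 8, which forces R5C5 = 5.
6 is placed in row 5, which forces R5C6 = 3.
Cage e needs sum 14, which forces R5C4 = 4.
The 3 cells of cage b must have sum 11, which forces R1C4 = 5.
Column 4 now contains 5, leaving R6C4 = 2.
Cage b needs sum 11, leaving R1C5 = 3.
2 is placed in column 4, so R2C4 = 3.
Column 5 now contains 3; hence R2C5 = 4.
3 is placed in column 4, which forces R3C4 = 1.
Row 3 now contains 1, leaving R3C5 = 2.
Column 5 now contains 3, so R4C5 = 1.
1 is placed in row 4; hence R4C6 = 2.
The 3 cells of cage i must have sum 6, so R5C1 = 2.
Row 5 now contains 2; hence R5C2 = 1.
1 is placed in column 2, so R6C2 = 3.
2 is placed in row 6; hence R6C3 = 5.
Cage g needs sum 13; hence R1C1 = 4.
1 is placed in column 2, so R1C2 = 2.
Row 1 already has 3, which forces R1C3 = 1.
Row 1 now contains 1, leaving R1C6 = 6.
4 is placed in row 2, leaving R2C1 = 6.
Cage l needs sum 5, which forces R2C3 = 2.
Column 6 already has 6, which forces R2C6 = 1.
The 3 cells of cage g must have sum 13, leaving R3C1 = 3.
Row 3 already has 2, which forces R3C3 = 4.
Row 4 now contains 2, leaving R4C3 = 3.
3 is placed in row 6, which forces R6C1 = 1.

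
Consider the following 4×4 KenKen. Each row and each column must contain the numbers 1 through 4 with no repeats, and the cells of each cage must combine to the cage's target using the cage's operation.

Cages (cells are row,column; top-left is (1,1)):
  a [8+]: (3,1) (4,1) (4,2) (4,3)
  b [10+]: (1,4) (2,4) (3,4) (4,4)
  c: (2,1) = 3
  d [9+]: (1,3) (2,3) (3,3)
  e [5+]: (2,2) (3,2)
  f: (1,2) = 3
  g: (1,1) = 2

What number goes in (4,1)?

4

Cage g is given, so (1,1) = 2.
Cage f is given, which forces (1,2) = 3.
3 is placed in row 1; hence (1,3) = 4.
Row 1 now contains 4, leaving (1,4) = 1.
C is a freebie, so (2,1) = 3.
3 is placed in row 2; hence (2,3) = 2.
Row 2 already has 2; hence (2,4) = 4.
Column 1 now contains 2, leaving (3,1) = 1.
Column 3 now contains 2, so (3,3) = 3.
3 is placed in row 3, leaving (3,4) = 2.
1 is placed in column 1; hence (4,1) = 4.
3 is placed in column 3, leaving (4,3) = 1.
2 is placed in column 4, so (4,4) = 3.
4 is placed in row 2, leaving (2,2) = 1.
Row 3 now contains 2, which forces (3,2) = 4.
Row 4 now contains 1, so (4,2) = 2.
Completed grid: 2 3 4 1 / 3 1 2 4 / 1 4 3 2 / 4 2 1 3.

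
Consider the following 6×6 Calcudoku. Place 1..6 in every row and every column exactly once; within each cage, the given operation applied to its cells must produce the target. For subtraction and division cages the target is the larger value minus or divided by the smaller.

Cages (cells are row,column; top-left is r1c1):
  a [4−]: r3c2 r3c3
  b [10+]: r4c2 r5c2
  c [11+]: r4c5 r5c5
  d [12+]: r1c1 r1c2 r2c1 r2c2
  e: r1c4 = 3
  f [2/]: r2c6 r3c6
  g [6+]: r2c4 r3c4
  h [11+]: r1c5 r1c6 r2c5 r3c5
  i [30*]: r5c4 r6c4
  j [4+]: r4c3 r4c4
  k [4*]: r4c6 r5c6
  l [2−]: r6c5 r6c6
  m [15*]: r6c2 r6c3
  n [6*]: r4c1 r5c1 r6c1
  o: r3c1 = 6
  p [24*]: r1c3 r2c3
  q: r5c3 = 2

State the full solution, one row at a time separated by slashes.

4 2 6 3 1 5 / 5 1 4 2 3 6 / 6 5 1 4 2 3 / 2 6 3 1 5 4 / 3 4 2 5 6 1 / 1 3 5 6 4 2

Cage e is given, leaving r1c4 = 3.
O is a freebie, which forces r3c1 = 6.
Column 4 already has 3, which forces r4c4 = 1.
1 is placed in row 4, leaving r4c6 = 4.
Cage q is a single given cell, so r5c3 = 2.
Column 6 now contains 4, leaving r5c6 = 1.
Cage f's pair has quotient 2, so r2c6 = 6.
Cage f needs two cells with quotient 2, which forces r3c6 = 3.
The 3 cells of cage n must have product 6, leaving r4c1 = 2.
Row 4 already has 4; hence r4c2 = 6.
1 is placed in row 4, which forces r4c3 = 3.
6 is placed in row 4, leaving r4c5 = 5.
Row 5 now contains 1, so r5c1 = 3.
Cage b's pair has sum 10, which forces r5c2 = 4.
5 is placed in column 5, which forces r5c5 = 6.
The 3 cells of cage n must have product 6, which forces r6c1 = 1.
3 is placed in column 3; hence r6c3 = 5.
Row 6 already has 5; hence r6c4 = 6.
Row 6 already has 5, so r6c6 = 2.
Cage p needs two cells with product 24, leaving r1c3 = 6.
Column 6 already has 2, leaving r1c6 = 5.
Row 2 already has 6, leaving r2c3 = 4.
Row 2 already has 4; hence r2c4 = 2.
Cage h has sum 11, leaving r2c5 = 3.
The two cells of cage a must have difference 4, which forces r3c2 = 5.
Column 3 already has 5, which forces r3c3 = 1.
Column 4 already has 2, which forces r3c4 = 4.
1 is placed in row 3, which forces r3c5 = 2.
Row 5 now contains 6, which forces r5c4 = 5.
Row 6 already has 5, leaving r6c2 = 3.
The two cells of cage l must have difference 2; hence r6c5 = 4.
Row 1 now contains 5; hence r1c1 = 4.
The 4 cells of cage d must have sum 12, so r1c2 = 2.
2 is placed in column 5, which forces r1c5 = 1.
Row 2 already has 4, so r2c1 = 5.
Row 2 now contains 2, which forces r2c2 = 1.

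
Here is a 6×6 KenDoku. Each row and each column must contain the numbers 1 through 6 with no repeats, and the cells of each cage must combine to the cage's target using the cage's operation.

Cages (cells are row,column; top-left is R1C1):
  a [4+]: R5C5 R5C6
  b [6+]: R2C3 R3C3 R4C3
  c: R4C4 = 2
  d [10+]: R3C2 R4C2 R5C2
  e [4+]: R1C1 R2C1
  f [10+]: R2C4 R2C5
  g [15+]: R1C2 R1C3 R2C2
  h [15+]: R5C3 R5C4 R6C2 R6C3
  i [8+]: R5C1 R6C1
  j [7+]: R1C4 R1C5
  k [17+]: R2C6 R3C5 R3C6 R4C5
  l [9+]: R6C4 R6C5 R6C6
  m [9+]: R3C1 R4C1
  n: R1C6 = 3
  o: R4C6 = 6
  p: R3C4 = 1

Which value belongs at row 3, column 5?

Cage n is a single given cell, which forces R1C6 = 3.
Cage p is a single given cell, so R3C4 = 1.
C is a freebie, so R4C4 = 2.
Cage o is given; hence R4C6 = 6.
3 is placed in column 6, so R5C6 = 1.
Row 1 now contains 3, leaving R1C1 = 1.
1 is placed in row 1, so R1C5 = 2.
Cage e's pair has sum 4, which forces R2C1 = 3.
1 is placed in row 5; hence R5C5 = 3.
The two cells of cage j must have sum 7; hence R1C4 = 5.
Cage k has sum 17, leaving R3C5 = 6.
The 3 cells of cage g must have sum 15, leaving R2C2 = 5.
The two cells of cage f must have sum 10, so R2C4 = 6.
Column 5 already has 6, which forces R2C5 = 4.
Row 2 now contains 4, so R2C6 = 2.
Column 5 already has 4, leaving R4C5 = 5.
Column 4 already has 6; hence R5C4 = 4.
Column 4 already has 6, leaving R6C4 = 3.
Column 5 already has 4, which forces R6C5 = 1.
2 is placed in column 6, leaving R6C6 = 5.
2 is placed in row 2, leaving R2C3 = 1.
The two cells of cage m must have sum 9, which forces R3C1 = 5.
Cage d has sum 10, which forces R3C2 = 3.
The 3 cells of cage b must have sum 6; hence R3C3 = 2.
5 is placed in column 6, which forces R3C6 = 4.
Row 4 already has 5, which forces R4C1 = 4.
Cage d needs sum 10, so R4C2 = 1.
Cage b needs sum 6, so R4C3 = 3.
The 3 cells of cage d must have sum 10, which forces R5C2 = 6.
Cage h has sum 15, so R5C3 = 5.
Column 3 now contains 2, which forces R6C3 = 4.
6 is placed in column 2; hence R1C2 = 4.
Column 3 already has 4; hence R1C3 = 6.
Row 5 now contains 6; hence R5C1 = 2.
The two cells of cage i must have sum 8, leaving R6C1 = 6.
Row 6 now contains 4, which forces R6C2 = 2.
Completed grid: 1 4 6 5 2 3 / 3 5 1 6 4 2 / 5 3 2 1 6 4 / 4 1 3 2 5 6 / 2 6 5 4 3 1 / 6 2 4 3 1 5.

6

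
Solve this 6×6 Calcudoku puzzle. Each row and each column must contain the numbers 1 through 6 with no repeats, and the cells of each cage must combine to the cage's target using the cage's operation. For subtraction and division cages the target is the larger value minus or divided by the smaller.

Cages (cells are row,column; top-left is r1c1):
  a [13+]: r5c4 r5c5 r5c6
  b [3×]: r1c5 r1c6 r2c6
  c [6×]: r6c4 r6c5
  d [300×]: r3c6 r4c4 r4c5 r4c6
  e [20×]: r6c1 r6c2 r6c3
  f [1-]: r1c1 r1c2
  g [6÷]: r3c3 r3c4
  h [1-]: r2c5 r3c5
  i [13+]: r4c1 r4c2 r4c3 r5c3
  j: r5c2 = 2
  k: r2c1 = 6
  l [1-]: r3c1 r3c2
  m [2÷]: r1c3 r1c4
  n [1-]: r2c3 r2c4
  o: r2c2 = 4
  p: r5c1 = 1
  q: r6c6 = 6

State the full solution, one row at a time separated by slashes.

5 6 2 4 1 3 / 6 4 3 2 5 1 / 2 3 6 1 4 5 / 3 1 4 5 6 2 / 1 2 5 6 3 4 / 4 5 1 3 2 6

Cage b needs product 3; hence r1c5 = 1.
The 3 cells of cage b must have product 3, so r1c6 = 3.
Cage k is given, so r2c1 = 6.
Cage o is given; hence r2c2 = 4.
The 3 cells of cage b must have product 3, which forces r2c6 = 1.
The 4 cells of cage d must have product 300, leaving r3c6 = 5.
P is a freebie, which forces r5c1 = 1.
Cage j is given, leaving r5c2 = 2.
Cage q is a single given cell, leaving r6c6 = 6.
Column 6 already has 6, which forces r5c6 = 4.
Column 6 now contains 4, so r4c6 = 2.
In row 1, 6 can only go at r1c2, so r1c2 = 6.
Cage f's pair has difference 1; hence r1c1 = 5.
Column 1 already has 5, which forces r6c1 = 4.
Column 1 now contains 4, so r3c1 = 2.
Column 1 now contains 4, leaving r4c1 = 3.
Cage i needs sum 13, so r4c2 = 1.
Column 2 now contains 1, leaving r6c2 = 5.
5 is placed in row 6; hence r6c3 = 1.
Column 2 now contains 1, which forces r3c2 = 3.
Column 3 already has 1; hence r3c3 = 6.
Cage g's pair has quotient 6; hence r3c4 = 1.
Row 3 now contains 6, which forces r3c5 = 4.
6 is placed in column 3, which forces r4c3 = 4.
Column 3 now contains 4, so r1c3 = 2.
Cage m's pair has quotient 2, so r1c4 = 4.
Column 3 now contains 2, leaving r2c3 = 3.
Row 2 now contains 3, so r2c4 = 2.
Row 2 now contains 3, which forces r2c5 = 5.
Column 5 now contains 5, which forces r4c5 = 6.
Cage i needs sum 13, leaving r5c3 = 5.
Column 5 already has 6, so r5c5 = 3.
2 is placed in column 4, which forces r6c4 = 3.
Column 5 now contains 3, so r6c5 = 2.
Row 4 already has 6, leaving r4c4 = 5.
3 is placed in row 5, which forces r5c4 = 6.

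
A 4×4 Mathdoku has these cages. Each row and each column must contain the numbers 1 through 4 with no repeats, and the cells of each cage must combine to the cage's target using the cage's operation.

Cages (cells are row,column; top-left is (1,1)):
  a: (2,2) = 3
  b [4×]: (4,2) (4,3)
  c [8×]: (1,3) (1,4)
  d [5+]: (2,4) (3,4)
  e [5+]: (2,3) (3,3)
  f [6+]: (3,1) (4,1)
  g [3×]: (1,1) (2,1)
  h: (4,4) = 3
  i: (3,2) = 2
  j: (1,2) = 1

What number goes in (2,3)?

Cage j is a single given cell, leaving (1,2) = 1.
A is a freebie, leaving (2,2) = 3.
Cage i is given, so (3,2) = 2.
1 is placed in column 2; hence (4,2) = 4.
4 is placed in row 4; hence (4,3) = 1.
Cage h is a single given cell, leaving (4,4) = 3.
Row 1 now contains 1, so (1,1) = 3.
Row 2 now contains 3; hence (2,1) = 1.
The two cells of cage e must have sum 5, so (2,3) = 2.
Row 2 now contains 1, leaving (2,4) = 4.
Row 3 already has 2, which forces (3,1) = 4.
The two cells of cage e must have sum 5, so (3,3) = 3.
Column 4 now contains 4; hence (3,4) = 1.
4 is placed in row 4; hence (4,1) = 2.
Column 3 already has 2, which forces (1,3) = 4.
Column 4 now contains 4, which forces (1,4) = 2.
The full grid is 3 1 4 2 / 1 3 2 4 / 4 2 3 1 / 2 4 1 3.

2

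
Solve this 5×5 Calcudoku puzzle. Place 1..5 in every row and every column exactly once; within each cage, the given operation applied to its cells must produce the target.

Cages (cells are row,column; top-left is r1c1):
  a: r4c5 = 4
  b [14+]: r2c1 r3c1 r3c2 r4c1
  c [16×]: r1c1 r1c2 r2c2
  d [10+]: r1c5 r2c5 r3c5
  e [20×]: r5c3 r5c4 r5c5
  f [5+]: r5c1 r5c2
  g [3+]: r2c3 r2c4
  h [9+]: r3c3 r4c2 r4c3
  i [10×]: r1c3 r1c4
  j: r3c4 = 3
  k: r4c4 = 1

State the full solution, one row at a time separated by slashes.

Cage j is given, which forces r3c4 = 3.
Cage k is a single given cell, which forces r4c4 = 1.
Cage a is given, which forces r4c5 = 4.
Cage g needs two cells with sum 3; hence r2c3 = 1.
Column 4 now contains 1, leaving r2c4 = 2.
Cage c needs product 16, leaving r1c1 = 4.
The 3 cells of cage c must have product 16; hence r1c2 = 1.
The two cells of cage i must have product 10, leaving r1c3 = 2.
Column 4 already has 2, leaving r1c4 = 5.
Row 1 already has 5, which forces r1c5 = 3.
2 is placed in row 2, which forces r2c2 = 4.
3 is placed in column 5, leaving r2c5 = 5.
Column 3 now contains 2, so r3c3 = 4.
Column 5 now contains 5, so r3c5 = 2.
Column 3 already has 4, so r5c3 = 5.
5 is placed in column 4, leaving r5c4 = 4.
Cage e has product 20, which forces r5c5 = 1.
5 is placed in row 2; hence r2c1 = 3.
Cage b has sum 14; hence r3c1 = 1.
Row 3 already has 2, which forces r3c2 = 5.
The 4 cells of cage b must have sum 14, leaving r4c1 = 5.
Cage h has sum 9; hence r4c2 = 2.
Column 3 now contains 5, which forces r4c3 = 3.
Column 1 already has 3; hence r5c1 = 2.
Column 2 already has 2, leaving r5c2 = 3.

4 1 2 5 3 / 3 4 1 2 5 / 1 5 4 3 2 / 5 2 3 1 4 / 2 3 5 4 1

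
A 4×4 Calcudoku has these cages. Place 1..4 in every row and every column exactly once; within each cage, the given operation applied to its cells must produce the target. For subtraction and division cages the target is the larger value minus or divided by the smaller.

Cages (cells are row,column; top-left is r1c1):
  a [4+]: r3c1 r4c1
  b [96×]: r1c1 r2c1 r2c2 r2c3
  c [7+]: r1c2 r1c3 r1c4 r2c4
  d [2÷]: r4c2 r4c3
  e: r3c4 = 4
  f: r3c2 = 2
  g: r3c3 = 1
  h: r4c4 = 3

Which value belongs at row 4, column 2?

Cage b needs product 96; hence r1c1 = 4.
Cage c needs sum 7, so r2c4 = 1.
Cage f is a single given cell, leaving r3c2 = 2.
G is a freebie, leaving r3c3 = 1.
Cage e is a single given cell, which forces r3c4 = 4.
Cage h is a single given cell, so r4c4 = 3.
Cage c has sum 7; hence r1c2 = 1.
Cage c has sum 7, so r1c3 = 3.
Column 4 now contains 3; hence r1c4 = 2.
Row 3 now contains 1; hence r3c1 = 3.
Row 4 now contains 3, leaving r4c1 = 1.
1 is placed in column 2; hence r4c2 = 4.
Cage d's pair has quotient 2, leaving r4c3 = 2.
Column 1 now contains 3; hence r2c1 = 2.
4 is placed in column 2, which forces r2c2 = 3.
2 is placed in column 3; hence r2c3 = 4.
The full grid is 4 1 3 2 / 2 3 4 1 / 3 2 1 4 / 1 4 2 3.

4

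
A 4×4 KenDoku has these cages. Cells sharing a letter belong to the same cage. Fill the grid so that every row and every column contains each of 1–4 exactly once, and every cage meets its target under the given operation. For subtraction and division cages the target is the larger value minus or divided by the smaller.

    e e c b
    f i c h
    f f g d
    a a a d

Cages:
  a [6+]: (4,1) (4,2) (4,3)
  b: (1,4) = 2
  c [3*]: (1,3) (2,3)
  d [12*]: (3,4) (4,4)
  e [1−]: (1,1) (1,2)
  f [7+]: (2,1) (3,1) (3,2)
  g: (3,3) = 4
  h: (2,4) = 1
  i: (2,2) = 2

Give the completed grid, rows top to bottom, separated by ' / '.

3 4 1 2 / 4 2 3 1 / 2 1 4 3 / 1 3 2 4

Cage b is a single given cell; hence (1,4) = 2.
Cage i is a single given cell, which forces (2,2) = 2.
Cage h is a single given cell; hence (2,4) = 1.
Cage g is given; hence (3,3) = 4.
Row 3 already has 4, which forces (3,4) = 3.
Column 4 now contains 3; hence (4,4) = 4.
The two cells of cage c must have product 3, which forces (1,3) = 1.
Cage f needs sum 7, leaving (2,1) = 4.
1 is placed in row 2, so (2,3) = 3.
Cage f needs sum 7; hence (3,1) = 2.
3 is placed in row 3; hence (3,2) = 1.
1 is placed in column 2, which forces (4,2) = 3.
Column 3 already has 3, which forces (4,3) = 2.
Column 1 already has 4, leaving (1,1) = 3.
Column 2 already has 3, leaving (1,2) = 4.
3 is placed in row 4, which forces (4,1) = 1.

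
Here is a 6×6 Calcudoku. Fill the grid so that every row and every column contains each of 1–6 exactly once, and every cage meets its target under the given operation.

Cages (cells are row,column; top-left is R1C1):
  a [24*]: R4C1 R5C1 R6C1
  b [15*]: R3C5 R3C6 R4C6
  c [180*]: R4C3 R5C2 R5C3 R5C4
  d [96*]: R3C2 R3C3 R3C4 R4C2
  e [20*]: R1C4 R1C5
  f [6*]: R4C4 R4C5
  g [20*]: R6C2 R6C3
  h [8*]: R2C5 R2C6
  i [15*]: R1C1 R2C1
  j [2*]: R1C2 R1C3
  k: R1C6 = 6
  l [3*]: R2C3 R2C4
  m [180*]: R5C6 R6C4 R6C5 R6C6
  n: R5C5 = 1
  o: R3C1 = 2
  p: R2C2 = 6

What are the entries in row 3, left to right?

K is a freebie; hence R1C6 = 6.
Cage p is a single given cell; hence R2C2 = 6.
Cage o is a single given cell, so R3C1 = 2.
N is a freebie, which forces R5C5 = 1.
Cage d has product 96; hence R3C2 = 1.
Cage d needs product 96, leaving R4C2 = 4.
Column 2 already has 4; hence R6C2 = 5.
5 is placed in row 6, leaving R6C3 = 4.
Column 2 now contains 1, which forces R1C2 = 2.
Cage j's pair has product 2, so R1C3 = 1.
1 is placed in column 3, which forces R2C3 = 3.
Row 2 already has 3, leaving R2C4 = 1.
4 is placed in column 3, so R3C3 = 6.
Cage d has product 96, which forces R3C4 = 4.
The 3 cells of cage b must have product 15, so R4C6 = 1.
Cage a has product 24, which forces R5C1 = 4.
Column 2 already has 2; hence R5C2 = 3.
The 4 cells of cage m must have product 180, which forces R5C6 = 5.
The two cells of cage i must have product 15, so R1C1 = 3.
4 is placed in column 4, so R1C4 = 5.
Cage e needs two cells with product 20, so R1C5 = 4.
Row 2 already has 3, which forces R2C1 = 5.
Column 5 already has 4; hence R2C5 = 2.
Row 2 already has 2, which forces R2C6 = 4.
Cage b needs product 15, which forces R3C5 = 5.
Column 6 now contains 5, so R3C6 = 3.
Row 4 already has 1, leaving R4C1 = 6.
Cage c has product 180, which forces R4C3 = 5.
Column 5 now contains 2, leaving R4C5 = 3.
Row 5 now contains 5, leaving R5C3 = 2.
Cage c has product 180, so R5C4 = 6.
The 3 cells of cage a must have product 24; hence R6C1 = 1.
3 is placed in column 5, so R6C5 = 6.
3 is placed in column 6; hence R6C6 = 2.
3 is placed in row 4, so R4C4 = 2.
Row 6 already has 2; hence R6C4 = 3.
Completed grid: 3 2 1 5 4 6 / 5 6 3 1 2 4 / 2 1 6 4 5 3 / 6 4 5 2 3 1 / 4 3 2 6 1 5 / 1 5 4 3 6 2.

2 1 6 4 5 3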